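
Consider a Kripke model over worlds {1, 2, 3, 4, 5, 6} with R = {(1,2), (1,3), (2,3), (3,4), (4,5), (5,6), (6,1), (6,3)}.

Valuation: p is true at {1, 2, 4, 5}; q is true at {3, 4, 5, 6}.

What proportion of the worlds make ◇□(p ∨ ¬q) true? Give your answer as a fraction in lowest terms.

2/3

1: successors {2, 3}; □(p ∨ ¬q) there: 2:F, 3:T. ✓
2: successors {3}; □(p ∨ ¬q) there: 3:T. ✓
3: successors {4}; □(p ∨ ¬q) there: 4:T. ✓
4: successors {5}; □(p ∨ ¬q) there: 5:F. ✗
5: successors {6}; □(p ∨ ¬q) there: 6:F. ✗
6: successors {1, 3}; □(p ∨ ¬q) there: 1:F, 3:T. ✓
That's 4 of 6 worlds, so 4/6 = 2/3.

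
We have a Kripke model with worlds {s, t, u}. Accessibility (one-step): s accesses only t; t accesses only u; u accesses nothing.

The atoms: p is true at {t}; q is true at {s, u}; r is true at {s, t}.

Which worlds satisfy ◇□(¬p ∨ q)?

{s, t}

s: successors {t}; □(¬p ∨ q) there: t:T. ✓
t: successors {u}; □(¬p ∨ q) there: u:T. ✓
u: no successors, so ◇□(¬p ∨ q) fails. ✗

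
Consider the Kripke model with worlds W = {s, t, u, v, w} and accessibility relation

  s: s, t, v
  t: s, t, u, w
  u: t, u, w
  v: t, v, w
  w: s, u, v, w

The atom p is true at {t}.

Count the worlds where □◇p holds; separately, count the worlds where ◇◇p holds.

1 and 5

For □◇p:
s: successors {s, t, v}; ◇p there: s:T, t:T, v:T. ✓
t: successors {s, t, u, w}; ◇p there: s:T, t:T, u:T, w:F. ✗
u: successors {t, u, w}; ◇p there: t:T, u:T, w:F. ✗
v: successors {t, v, w}; ◇p there: t:T, v:T, w:F. ✗
w: successors {s, u, v, w}; ◇p there: s:T, u:T, v:T, w:F. ✗
— 1 world.
For ◇◇p:
s: successors {s, t, v}; ◇p there: s:T, t:T, v:T. ✓
t: successors {s, t, u, w}; ◇p there: s:T, t:T, u:T, w:F. ✓
u: successors {t, u, w}; ◇p there: t:T, u:T, w:F. ✓
v: successors {t, v, w}; ◇p there: t:T, v:T, w:F. ✓
w: successors {s, u, v, w}; ◇p there: s:T, u:T, v:T, w:F. ✓
— 5 worlds.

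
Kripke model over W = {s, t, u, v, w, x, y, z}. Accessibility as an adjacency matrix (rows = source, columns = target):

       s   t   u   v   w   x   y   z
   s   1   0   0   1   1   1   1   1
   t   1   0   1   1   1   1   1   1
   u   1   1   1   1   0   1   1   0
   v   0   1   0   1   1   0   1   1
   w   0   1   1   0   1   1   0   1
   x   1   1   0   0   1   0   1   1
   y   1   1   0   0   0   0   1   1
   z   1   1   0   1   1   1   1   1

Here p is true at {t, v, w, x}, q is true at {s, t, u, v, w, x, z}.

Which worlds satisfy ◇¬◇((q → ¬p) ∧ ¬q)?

s: successors {s, v, w, x, y, z}; ¬◇((q → ¬p) ∧ ¬q) there: s:F, v:F, w:T, x:F, y:F, z:F. ✓
t: successors {s, u, v, w, x, y, z}; ¬◇((q → ¬p) ∧ ¬q) there: s:F, u:F, v:F, w:T, x:F, y:F, z:F. ✓
u: successors {s, t, u, v, x, y}; ¬◇((q → ¬p) ∧ ¬q) there: s:F, t:F, u:F, v:F, x:F, y:F. ✗
v: successors {t, v, w, y, z}; ¬◇((q → ¬p) ∧ ¬q) there: t:F, v:F, w:T, y:F, z:F. ✓
w: successors {t, u, w, x, z}; ¬◇((q → ¬p) ∧ ¬q) there: t:F, u:F, w:T, x:F, z:F. ✓
x: successors {s, t, w, y, z}; ¬◇((q → ¬p) ∧ ¬q) there: s:F, t:F, w:T, y:F, z:F. ✓
y: successors {s, t, y, z}; ¬◇((q → ¬p) ∧ ¬q) there: s:F, t:F, y:F, z:F. ✗
z: successors {s, t, v, w, x, y, z}; ¬◇((q → ¬p) ∧ ¬q) there: s:F, t:F, v:F, w:T, x:F, y:F, z:F. ✓

{s, t, v, w, x, z}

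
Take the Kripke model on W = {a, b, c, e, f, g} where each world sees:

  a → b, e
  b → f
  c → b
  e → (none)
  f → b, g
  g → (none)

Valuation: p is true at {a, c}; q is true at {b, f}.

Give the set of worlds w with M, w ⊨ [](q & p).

a: successors {b, e}; q & p there: b:F, e:F. ✗
b: successors {f}; q & p there: f:F. ✗
c: successors {b}; q & p there: b:F. ✗
e: no successors, so [](q & p) holds vacuously. ✓
f: successors {b, g}; q & p there: b:F, g:F. ✗
g: no successors, so [](q & p) holds vacuously. ✓

{e, g}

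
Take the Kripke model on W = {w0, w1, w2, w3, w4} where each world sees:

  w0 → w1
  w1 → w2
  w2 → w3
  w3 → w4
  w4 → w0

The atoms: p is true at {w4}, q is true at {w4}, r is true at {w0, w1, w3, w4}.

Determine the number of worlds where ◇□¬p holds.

4

w0: successors {w1}; □¬p there: w1:T. ✓
w1: successors {w2}; □¬p there: w2:T. ✓
w2: successors {w3}; □¬p there: w3:F. ✗
w3: successors {w4}; □¬p there: w4:T. ✓
w4: successors {w0}; □¬p there: w0:T. ✓
Satisfying worlds: {w0, w1, w3, w4}.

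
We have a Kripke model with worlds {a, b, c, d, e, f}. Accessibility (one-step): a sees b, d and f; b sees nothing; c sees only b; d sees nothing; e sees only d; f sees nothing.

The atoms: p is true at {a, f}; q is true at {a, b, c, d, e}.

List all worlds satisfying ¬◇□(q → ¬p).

{b, d, f}

a: ◇□(q → ¬p) is T. ✗
b: ◇□(q → ¬p) is F. ✓
c: ◇□(q → ¬p) is T. ✗
d: ◇□(q → ¬p) is F. ✓
e: ◇□(q → ¬p) is T. ✗
f: ◇□(q → ¬p) is F. ✓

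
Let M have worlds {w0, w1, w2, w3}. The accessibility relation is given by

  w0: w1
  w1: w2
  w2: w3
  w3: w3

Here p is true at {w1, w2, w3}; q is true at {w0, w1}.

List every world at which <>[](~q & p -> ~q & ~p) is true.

w0: successors {w1}; [](~q & p -> ~q & ~p) there: w1:F. ✗
w1: successors {w2}; [](~q & p -> ~q & ~p) there: w2:F. ✗
w2: successors {w3}; [](~q & p -> ~q & ~p) there: w3:F. ✗
w3: successors {w3}; [](~q & p -> ~q & ~p) there: w3:F. ✗

∅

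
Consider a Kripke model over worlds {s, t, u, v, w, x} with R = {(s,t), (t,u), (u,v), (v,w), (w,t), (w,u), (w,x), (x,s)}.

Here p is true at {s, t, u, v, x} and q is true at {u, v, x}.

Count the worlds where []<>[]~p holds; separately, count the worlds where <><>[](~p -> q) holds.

1 and 5

For []<>[]~p:
s: successors {t}; <>[]~p there: t:F. ✗
t: successors {u}; <>[]~p there: u:T. ✓
u: successors {v}; <>[]~p there: v:F. ✗
v: successors {w}; <>[]~p there: w:F. ✗
w: successors {t, u, x}; <>[]~p there: t:F, u:T, x:F. ✗
x: successors {s}; <>[]~p there: s:F. ✗
— 1 world.
For <><>[](~p -> q):
s: successors {t}; <>[](~p -> q) there: t:T. ✓
t: successors {u}; <>[](~p -> q) there: u:F. ✗
u: successors {v}; <>[](~p -> q) there: v:T. ✓
v: successors {w}; <>[](~p -> q) there: w:T. ✓
w: successors {t, u, x}; <>[](~p -> q) there: t:T, u:F, x:T. ✓
x: successors {s}; <>[](~p -> q) there: s:T. ✓
— 5 worlds.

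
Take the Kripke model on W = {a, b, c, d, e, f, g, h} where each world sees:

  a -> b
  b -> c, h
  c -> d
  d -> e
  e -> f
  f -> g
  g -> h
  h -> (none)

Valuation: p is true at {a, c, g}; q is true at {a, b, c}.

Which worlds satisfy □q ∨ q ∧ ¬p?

a: □q is T, q ∧ ¬p is F. ✓
b: □q is F, q ∧ ¬p is T. ✓
c: □q is F, q ∧ ¬p is F. ✗
d: □q is F, q ∧ ¬p is F. ✗
e: □q is F, q ∧ ¬p is F. ✗
f: □q is F, q ∧ ¬p is F. ✗
g: □q is F, q ∧ ¬p is F. ✗
h: □q is T, q ∧ ¬p is F. ✓

{a, b, h}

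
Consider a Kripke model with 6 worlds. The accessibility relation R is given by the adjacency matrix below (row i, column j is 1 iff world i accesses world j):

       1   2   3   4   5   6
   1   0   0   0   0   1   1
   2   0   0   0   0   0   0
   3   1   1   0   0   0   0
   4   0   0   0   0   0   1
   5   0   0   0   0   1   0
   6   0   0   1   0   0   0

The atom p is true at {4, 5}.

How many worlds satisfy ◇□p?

1: successors {5, 6}; □p there: 5:T, 6:F. ✓
2: no successors, so ◇□p fails. ✗
3: successors {1, 2}; □p there: 1:F, 2:T. ✓
4: successors {6}; □p there: 6:F. ✗
5: successors {5}; □p there: 5:T. ✓
6: successors {3}; □p there: 3:F. ✗
Satisfying worlds: {1, 3, 5}.

3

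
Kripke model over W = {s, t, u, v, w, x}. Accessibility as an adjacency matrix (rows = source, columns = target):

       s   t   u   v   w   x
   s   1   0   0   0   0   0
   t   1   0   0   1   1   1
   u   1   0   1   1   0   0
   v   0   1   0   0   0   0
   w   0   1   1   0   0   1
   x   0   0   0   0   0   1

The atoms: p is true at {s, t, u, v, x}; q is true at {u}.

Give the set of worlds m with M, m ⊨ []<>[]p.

s: successors {s}; <>[]p there: s:T. ✓
t: successors {s, v, w, x}; <>[]p there: s:T, v:F, w:T, x:T. ✗
u: successors {s, u, v}; <>[]p there: s:T, u:T, v:F. ✗
v: successors {t}; <>[]p there: t:T. ✓
w: successors {t, u, x}; <>[]p there: t:T, u:T, x:T. ✓
x: successors {x}; <>[]p there: x:T. ✓

{s, v, w, x}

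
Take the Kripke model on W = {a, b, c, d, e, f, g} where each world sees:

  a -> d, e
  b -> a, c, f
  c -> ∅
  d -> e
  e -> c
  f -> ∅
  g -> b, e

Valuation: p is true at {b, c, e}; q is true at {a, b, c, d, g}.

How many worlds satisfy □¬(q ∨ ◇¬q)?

a: successors {d, e}; ¬(q ∨ ◇¬q) there: d:F, e:T. ✗
b: successors {a, c, f}; ¬(q ∨ ◇¬q) there: a:F, c:F, f:T. ✗
c: no successors, so □¬(q ∨ ◇¬q) holds vacuously. ✓
d: successors {e}; ¬(q ∨ ◇¬q) there: e:T. ✓
e: successors {c}; ¬(q ∨ ◇¬q) there: c:F. ✗
f: no successors, so □¬(q ∨ ◇¬q) holds vacuously. ✓
g: successors {b, e}; ¬(q ∨ ◇¬q) there: b:F, e:T. ✗
Satisfying worlds: {c, d, f}.

3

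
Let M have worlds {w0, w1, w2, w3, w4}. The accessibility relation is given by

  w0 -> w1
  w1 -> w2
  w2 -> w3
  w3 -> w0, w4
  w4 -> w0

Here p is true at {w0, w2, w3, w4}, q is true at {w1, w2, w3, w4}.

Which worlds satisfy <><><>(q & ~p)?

w0: successors {w1}; <><>(q & ~p) there: w1:F. ✗
w1: successors {w2}; <><>(q & ~p) there: w2:F. ✗
w2: successors {w3}; <><>(q & ~p) there: w3:T. ✓
w3: successors {w0, w4}; <><>(q & ~p) there: w0:F, w4:T. ✓
w4: successors {w0}; <><>(q & ~p) there: w0:F. ✗

{w2, w3}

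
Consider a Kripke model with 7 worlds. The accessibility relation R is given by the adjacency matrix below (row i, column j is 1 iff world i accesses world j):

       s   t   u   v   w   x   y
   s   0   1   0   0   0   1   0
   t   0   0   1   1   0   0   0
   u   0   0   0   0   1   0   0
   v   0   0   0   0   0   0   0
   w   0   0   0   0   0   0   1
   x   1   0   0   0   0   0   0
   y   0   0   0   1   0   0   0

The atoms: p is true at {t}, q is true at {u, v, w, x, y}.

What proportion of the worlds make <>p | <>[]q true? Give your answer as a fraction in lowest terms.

s: <>p is T, <>[]q is T. ✓
t: <>p is F, <>[]q is T. ✓
u: <>p is F, <>[]q is T. ✓
v: <>p is F, <>[]q is F. ✗
w: <>p is F, <>[]q is T. ✓
x: <>p is F, <>[]q is F. ✗
y: <>p is F, <>[]q is T. ✓
That's 5 of 7 worlds, so 5/7.

5/7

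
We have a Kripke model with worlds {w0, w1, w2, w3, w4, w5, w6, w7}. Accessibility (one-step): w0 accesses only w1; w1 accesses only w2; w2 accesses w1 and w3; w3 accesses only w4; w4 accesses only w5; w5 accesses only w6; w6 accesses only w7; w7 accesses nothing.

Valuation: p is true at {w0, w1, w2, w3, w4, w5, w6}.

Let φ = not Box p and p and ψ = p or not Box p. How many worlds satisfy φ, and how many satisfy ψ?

For not Box p and p:
w0: not Box p is F, p is T. ✗
w1: not Box p is F, p is T. ✗
w2: not Box p is F, p is T. ✗
w3: not Box p is F, p is T. ✗
w4: not Box p is F, p is T. ✗
w5: not Box p is F, p is T. ✗
w6: not Box p is T, p is T. ✓
w7: not Box p is F, p is F. ✗
— 1 world.
For p or not Box p:
w0: p is T, not Box p is F. ✓
w1: p is T, not Box p is F. ✓
w2: p is T, not Box p is F. ✓
w3: p is T, not Box p is F. ✓
w4: p is T, not Box p is F. ✓
w5: p is T, not Box p is F. ✓
w6: p is T, not Box p is T. ✓
w7: p is F, not Box p is F. ✗
— 7 worlds.

1 and 7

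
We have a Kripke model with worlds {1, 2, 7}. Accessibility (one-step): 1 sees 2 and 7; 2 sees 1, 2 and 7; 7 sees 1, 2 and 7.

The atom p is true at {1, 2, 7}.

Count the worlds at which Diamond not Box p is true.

0

1: successors {2, 7}; not Box p there: 2:F, 7:F. ✗
2: successors {1, 2, 7}; not Box p there: 1:F, 2:F, 7:F. ✗
7: successors {1, 2, 7}; not Box p there: 1:F, 2:F, 7:F. ✗
Satisfying worlds: ∅.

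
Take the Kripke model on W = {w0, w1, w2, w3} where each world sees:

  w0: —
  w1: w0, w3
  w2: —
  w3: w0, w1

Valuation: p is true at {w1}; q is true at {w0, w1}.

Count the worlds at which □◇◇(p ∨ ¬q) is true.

w0: no successors, so □◇◇(p ∨ ¬q) holds vacuously. ✓
w1: successors {w0, w3}; ◇◇(p ∨ ¬q) there: w0:F, w3:T. ✗
w2: no successors, so □◇◇(p ∨ ¬q) holds vacuously. ✓
w3: successors {w0, w1}; ◇◇(p ∨ ¬q) there: w0:F, w1:T. ✗
Satisfying worlds: {w0, w2}.

2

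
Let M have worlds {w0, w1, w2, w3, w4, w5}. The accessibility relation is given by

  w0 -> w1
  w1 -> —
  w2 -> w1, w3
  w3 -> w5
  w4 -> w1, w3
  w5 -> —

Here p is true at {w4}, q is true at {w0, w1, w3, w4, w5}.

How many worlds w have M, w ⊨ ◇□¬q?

4

w0: successors {w1}; □¬q there: w1:T. ✓
w1: no successors, so ◇□¬q fails. ✗
w2: successors {w1, w3}; □¬q there: w1:T, w3:F. ✓
w3: successors {w5}; □¬q there: w5:T. ✓
w4: successors {w1, w3}; □¬q there: w1:T, w3:F. ✓
w5: no successors, so ◇□¬q fails. ✗
Satisfying worlds: {w0, w2, w3, w4}.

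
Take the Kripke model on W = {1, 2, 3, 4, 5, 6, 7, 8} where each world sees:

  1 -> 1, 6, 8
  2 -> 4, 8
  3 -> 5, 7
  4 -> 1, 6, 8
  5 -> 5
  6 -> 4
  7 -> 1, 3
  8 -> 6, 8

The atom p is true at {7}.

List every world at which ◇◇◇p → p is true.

1: ◇◇◇p is F, p is F. ✓
2: ◇◇◇p is F, p is F. ✓
3: ◇◇◇p is T, p is F. ✗
4: ◇◇◇p is F, p is F. ✓
5: ◇◇◇p is F, p is F. ✓
6: ◇◇◇p is F, p is F. ✓
7: ◇◇◇p is F, p is T. ✓
8: ◇◇◇p is F, p is F. ✓

{1, 2, 4, 5, 6, 7, 8}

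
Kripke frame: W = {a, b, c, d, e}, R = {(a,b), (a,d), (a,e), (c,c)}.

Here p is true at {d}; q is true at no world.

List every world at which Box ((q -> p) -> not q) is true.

a: successors {b, d, e}; (q -> p) -> not q there: b:T, d:T, e:T. ✓
b: no successors, so Box ((q -> p) -> not q) holds vacuously. ✓
c: successors {c}; (q -> p) -> not q there: c:T. ✓
d: no successors, so Box ((q -> p) -> not q) holds vacuously. ✓
e: no successors, so Box ((q -> p) -> not q) holds vacuously. ✓

{a, b, c, d, e}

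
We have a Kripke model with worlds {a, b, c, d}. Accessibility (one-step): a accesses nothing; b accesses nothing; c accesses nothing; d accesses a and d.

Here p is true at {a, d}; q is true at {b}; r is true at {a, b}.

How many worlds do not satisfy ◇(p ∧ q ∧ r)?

4

a: no successors, so ◇(p ∧ q ∧ r) fails. ✗
b: no successors, so ◇(p ∧ q ∧ r) fails. ✗
c: no successors, so ◇(p ∧ q ∧ r) fails. ✗
d: successors {a, d}; p ∧ q ∧ r there: a:F, d:F. ✗
Satisfying worlds: ∅.
So ◇(p ∧ q ∧ r) fails at the other 4 worlds.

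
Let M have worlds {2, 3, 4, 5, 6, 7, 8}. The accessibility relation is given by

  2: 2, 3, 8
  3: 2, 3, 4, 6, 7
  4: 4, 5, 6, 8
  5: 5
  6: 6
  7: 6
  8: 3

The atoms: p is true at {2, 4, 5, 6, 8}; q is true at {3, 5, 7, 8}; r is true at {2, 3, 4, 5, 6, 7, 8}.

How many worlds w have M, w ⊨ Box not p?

1

2: successors {2, 3, 8}; not p there: 2:F, 3:T, 8:F. ✗
3: successors {2, 3, 4, 6, 7}; not p there: 2:F, 3:T, 4:F, 6:F, 7:T. ✗
4: successors {4, 5, 6, 8}; not p there: 4:F, 5:F, 6:F, 8:F. ✗
5: successors {5}; not p there: 5:F. ✗
6: successors {6}; not p there: 6:F. ✗
7: successors {6}; not p there: 6:F. ✗
8: successors {3}; not p there: 3:T. ✓
Satisfying worlds: {8}.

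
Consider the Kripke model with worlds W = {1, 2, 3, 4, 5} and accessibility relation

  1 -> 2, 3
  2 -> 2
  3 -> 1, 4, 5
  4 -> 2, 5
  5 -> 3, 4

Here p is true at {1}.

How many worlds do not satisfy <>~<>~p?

5

1: successors {2, 3}; ~<>~p there: 2:F, 3:F. ✗
2: successors {2}; ~<>~p there: 2:F. ✗
3: successors {1, 4, 5}; ~<>~p there: 1:F, 4:F, 5:F. ✗
4: successors {2, 5}; ~<>~p there: 2:F, 5:F. ✗
5: successors {3, 4}; ~<>~p there: 3:F, 4:F. ✗
Satisfying worlds: ∅.
So <>~<>~p fails at the other 5 worlds.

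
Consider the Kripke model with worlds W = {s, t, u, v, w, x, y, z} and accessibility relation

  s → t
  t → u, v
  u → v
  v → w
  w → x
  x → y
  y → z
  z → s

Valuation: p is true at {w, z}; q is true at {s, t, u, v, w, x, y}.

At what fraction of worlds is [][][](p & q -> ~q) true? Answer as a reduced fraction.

s: successors {t}; [][](p & q -> ~q) there: t:F. ✗
t: successors {u, v}; [][](p & q -> ~q) there: u:F, v:T. ✗
u: successors {v}; [][](p & q -> ~q) there: v:T. ✓
v: successors {w}; [][](p & q -> ~q) there: w:T. ✓
w: successors {x}; [][](p & q -> ~q) there: x:T. ✓
x: successors {y}; [][](p & q -> ~q) there: y:T. ✓
y: successors {z}; [][](p & q -> ~q) there: z:T. ✓
z: successors {s}; [][](p & q -> ~q) there: s:T. ✓
That's 6 of 8 worlds, so 6/8 = 3/4.

3/4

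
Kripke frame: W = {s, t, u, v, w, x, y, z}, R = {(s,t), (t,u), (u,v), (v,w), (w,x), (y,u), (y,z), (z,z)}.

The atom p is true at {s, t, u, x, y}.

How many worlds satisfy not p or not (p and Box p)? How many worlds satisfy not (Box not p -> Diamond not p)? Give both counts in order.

5 and 1

For not p or not (p and Box p):
s: not p is F, not (p and Box p) is F. ✗
t: not p is F, not (p and Box p) is F. ✗
u: not p is F, not (p and Box p) is T. ✓
v: not p is T, not (p and Box p) is T. ✓
w: not p is T, not (p and Box p) is T. ✓
x: not p is F, not (p and Box p) is F. ✗
y: not p is F, not (p and Box p) is T. ✓
z: not p is T, not (p and Box p) is T. ✓
— 5 worlds.
For not (Box not p -> Diamond not p):
s: Box not p -> Diamond not p is T. ✗
t: Box not p -> Diamond not p is T. ✗
u: Box not p -> Diamond not p is T. ✗
v: Box not p -> Diamond not p is T. ✗
w: Box not p -> Diamond not p is T. ✗
x: Box not p -> Diamond not p is F. ✓
y: Box not p -> Diamond not p is T. ✗
z: Box not p -> Diamond not p is T. ✗
— 1 world.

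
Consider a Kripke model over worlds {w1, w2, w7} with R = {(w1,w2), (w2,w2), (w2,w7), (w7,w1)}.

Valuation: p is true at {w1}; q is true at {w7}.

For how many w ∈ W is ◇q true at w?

w1: successors {w2}; q there: w2:F. ✗
w2: successors {w2, w7}; q there: w2:F, w7:T. ✓
w7: successors {w1}; q there: w1:F. ✗
Satisfying worlds: {w2}.

1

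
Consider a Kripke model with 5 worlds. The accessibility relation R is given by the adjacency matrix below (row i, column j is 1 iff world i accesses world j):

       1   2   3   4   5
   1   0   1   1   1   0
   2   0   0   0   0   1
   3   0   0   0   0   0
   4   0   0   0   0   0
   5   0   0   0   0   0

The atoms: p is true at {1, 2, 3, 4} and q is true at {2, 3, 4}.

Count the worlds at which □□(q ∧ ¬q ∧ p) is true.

1: successors {2, 3, 4}; □(q ∧ ¬q ∧ p) there: 2:F, 3:T, 4:T. ✗
2: successors {5}; □(q ∧ ¬q ∧ p) there: 5:T. ✓
3: no successors, so □□(q ∧ ¬q ∧ p) holds vacuously. ✓
4: no successors, so □□(q ∧ ¬q ∧ p) holds vacuously. ✓
5: no successors, so □□(q ∧ ¬q ∧ p) holds vacuously. ✓
Satisfying worlds: {2, 3, 4, 5}.

4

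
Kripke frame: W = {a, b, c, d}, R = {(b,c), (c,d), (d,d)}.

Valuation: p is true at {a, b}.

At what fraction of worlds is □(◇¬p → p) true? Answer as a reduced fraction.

a: no successors, so □(◇¬p → p) holds vacuously. ✓
b: successors {c}; ◇¬p → p there: c:F. ✗
c: successors {d}; ◇¬p → p there: d:F. ✗
d: successors {d}; ◇¬p → p there: d:F. ✗
That's 1 of 4 worlds, so 1/4.

1/4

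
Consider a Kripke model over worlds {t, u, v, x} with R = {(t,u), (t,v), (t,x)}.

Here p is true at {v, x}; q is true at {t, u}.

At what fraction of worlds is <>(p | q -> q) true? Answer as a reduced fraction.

1/4

t: successors {u, v, x}; p | q -> q there: u:T, v:F, x:F. ✓
u: no successors, so <>(p | q -> q) fails. ✗
v: no successors, so <>(p | q -> q) fails. ✗
x: no successors, so <>(p | q -> q) fails. ✗
That's 1 of 4 worlds, so 1/4.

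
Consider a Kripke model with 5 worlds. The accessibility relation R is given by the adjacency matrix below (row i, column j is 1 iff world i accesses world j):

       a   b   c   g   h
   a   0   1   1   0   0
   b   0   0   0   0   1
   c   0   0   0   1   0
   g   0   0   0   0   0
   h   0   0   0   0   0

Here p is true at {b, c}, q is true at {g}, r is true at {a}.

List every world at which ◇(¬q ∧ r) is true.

a: successors {b, c}; ¬q ∧ r there: b:F, c:F. ✗
b: successors {h}; ¬q ∧ r there: h:F. ✗
c: successors {g}; ¬q ∧ r there: g:F. ✗
g: no successors, so ◇(¬q ∧ r) fails. ✗
h: no successors, so ◇(¬q ∧ r) fails. ✗

∅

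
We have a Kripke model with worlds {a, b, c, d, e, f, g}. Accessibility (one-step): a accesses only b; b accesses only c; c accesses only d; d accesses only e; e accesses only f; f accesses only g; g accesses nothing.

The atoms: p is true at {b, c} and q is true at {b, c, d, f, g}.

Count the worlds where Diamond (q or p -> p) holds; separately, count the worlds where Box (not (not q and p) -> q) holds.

3 and 6

For Diamond (q or p -> p):
a: successors {b}; q or p -> p there: b:T. ✓
b: successors {c}; q or p -> p there: c:T. ✓
c: successors {d}; q or p -> p there: d:F. ✗
d: successors {e}; q or p -> p there: e:T. ✓
e: successors {f}; q or p -> p there: f:F. ✗
f: successors {g}; q or p -> p there: g:F. ✗
g: no successors, so Diamond (q or p -> p) fails. ✗
— 3 worlds.
For Box (not (not q and p) -> q):
a: successors {b}; not (not q and p) -> q there: b:T. ✓
b: successors {c}; not (not q and p) -> q there: c:T. ✓
c: successors {d}; not (not q and p) -> q there: d:T. ✓
d: successors {e}; not (not q and p) -> q there: e:F. ✗
e: successors {f}; not (not q and p) -> q there: f:T. ✓
f: successors {g}; not (not q and p) -> q there: g:T. ✓
g: no successors, so Box (not (not q and p) -> q) holds vacuously. ✓
— 6 worlds.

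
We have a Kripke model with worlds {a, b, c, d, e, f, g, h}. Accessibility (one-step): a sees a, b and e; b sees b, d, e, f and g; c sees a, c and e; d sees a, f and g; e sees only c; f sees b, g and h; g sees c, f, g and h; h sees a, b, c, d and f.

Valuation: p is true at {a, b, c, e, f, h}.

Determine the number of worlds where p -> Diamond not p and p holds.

a: p is T, Diamond not p and p is F. ✗
b: p is T, Diamond not p and p is T. ✓
c: p is T, Diamond not p and p is F. ✗
d: p is F, Diamond not p and p is F. ✓
e: p is T, Diamond not p and p is F. ✗
f: p is T, Diamond not p and p is T. ✓
g: p is F, Diamond not p and p is F. ✓
h: p is T, Diamond not p and p is T. ✓
Satisfying worlds: {b, d, f, g, h}.

5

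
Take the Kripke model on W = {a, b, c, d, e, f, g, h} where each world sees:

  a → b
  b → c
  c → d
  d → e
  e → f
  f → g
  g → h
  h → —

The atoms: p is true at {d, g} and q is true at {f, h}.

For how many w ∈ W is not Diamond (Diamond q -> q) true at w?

a: Diamond (Diamond q -> q) is T. ✗
b: Diamond (Diamond q -> q) is T. ✗
c: Diamond (Diamond q -> q) is T. ✗
d: Diamond (Diamond q -> q) is F. ✓
e: Diamond (Diamond q -> q) is T. ✗
f: Diamond (Diamond q -> q) is F. ✓
g: Diamond (Diamond q -> q) is T. ✗
h: Diamond (Diamond q -> q) is F. ✓
Satisfying worlds: {d, f, h}.

3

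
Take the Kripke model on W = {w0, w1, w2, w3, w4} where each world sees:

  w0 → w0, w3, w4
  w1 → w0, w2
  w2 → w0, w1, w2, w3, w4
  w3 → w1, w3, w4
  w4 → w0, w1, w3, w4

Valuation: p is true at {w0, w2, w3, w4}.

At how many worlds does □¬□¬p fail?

w0: successors {w0, w3, w4}; ¬□¬p there: w0:T, w3:T, w4:T. ✓
w1: successors {w0, w2}; ¬□¬p there: w0:T, w2:T. ✓
w2: successors {w0, w1, w2, w3, w4}; ¬□¬p there: w0:T, w1:T, w2:T, w3:T, w4:T. ✓
w3: successors {w1, w3, w4}; ¬□¬p there: w1:T, w3:T, w4:T. ✓
w4: successors {w0, w1, w3, w4}; ¬□¬p there: w0:T, w1:T, w3:T, w4:T. ✓
Satisfying worlds: {w0, w1, w2, w3, w4}.
So □¬□¬p fails at the other 0 worlds.

0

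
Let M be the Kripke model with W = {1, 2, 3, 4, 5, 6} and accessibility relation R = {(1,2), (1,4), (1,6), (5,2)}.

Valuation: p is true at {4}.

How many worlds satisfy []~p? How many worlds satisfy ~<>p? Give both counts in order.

For []~p:
1: successors {2, 4, 6}; ~p there: 2:T, 4:F, 6:T. ✗
2: no successors, so []~p holds vacuously. ✓
3: no successors, so []~p holds vacuously. ✓
4: no successors, so []~p holds vacuously. ✓
5: successors {2}; ~p there: 2:T. ✓
6: no successors, so []~p holds vacuously. ✓
— 5 worlds.
For ~<>p:
1: <>p is T. ✗
2: <>p is F. ✓
3: <>p is F. ✓
4: <>p is F. ✓
5: <>p is F. ✓
6: <>p is F. ✓
— 5 worlds.

5 and 5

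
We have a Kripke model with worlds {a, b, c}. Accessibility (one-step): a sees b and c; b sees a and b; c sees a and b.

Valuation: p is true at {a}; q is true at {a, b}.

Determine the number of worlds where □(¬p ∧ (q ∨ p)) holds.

a: successors {b, c}; ¬p ∧ (q ∨ p) there: b:T, c:F. ✗
b: successors {a, b}; ¬p ∧ (q ∨ p) there: a:F, b:T. ✗
c: successors {a, b}; ¬p ∧ (q ∨ p) there: a:F, b:T. ✗
Satisfying worlds: ∅.

0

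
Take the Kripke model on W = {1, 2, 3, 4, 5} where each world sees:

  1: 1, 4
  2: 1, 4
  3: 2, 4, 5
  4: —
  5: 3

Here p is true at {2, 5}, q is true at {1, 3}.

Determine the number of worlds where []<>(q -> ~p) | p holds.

3

1: []<>(q -> ~p) is F, p is F. ✗
2: []<>(q -> ~p) is F, p is T. ✓
3: []<>(q -> ~p) is F, p is F. ✗
4: []<>(q -> ~p) is T, p is F. ✓
5: []<>(q -> ~p) is T, p is T. ✓
Satisfying worlds: {2, 4, 5}.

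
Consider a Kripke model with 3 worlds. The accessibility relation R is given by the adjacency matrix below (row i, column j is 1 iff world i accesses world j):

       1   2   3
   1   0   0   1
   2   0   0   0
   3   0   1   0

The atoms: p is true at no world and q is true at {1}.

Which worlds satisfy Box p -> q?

1: Box p is F, q is T. ✓
2: Box p is T, q is F. ✗
3: Box p is F, q is F. ✓

{1, 3}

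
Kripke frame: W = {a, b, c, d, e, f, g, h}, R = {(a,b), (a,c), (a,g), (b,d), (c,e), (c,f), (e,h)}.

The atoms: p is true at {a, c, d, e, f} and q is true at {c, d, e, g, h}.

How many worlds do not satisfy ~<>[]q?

a: <>[]q is T. ✗
b: <>[]q is T. ✗
c: <>[]q is T. ✗
d: <>[]q is F. ✓
e: <>[]q is T. ✗
f: <>[]q is F. ✓
g: <>[]q is F. ✓
h: <>[]q is F. ✓
Satisfying worlds: {d, f, g, h}.
So ~<>[]q fails at the other 4 worlds.

4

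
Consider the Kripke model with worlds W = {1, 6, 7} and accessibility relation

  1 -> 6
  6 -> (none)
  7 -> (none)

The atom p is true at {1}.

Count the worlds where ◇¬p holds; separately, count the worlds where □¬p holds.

1 and 3

For ◇¬p:
1: successors {6}; ¬p there: 6:T. ✓
6: no successors, so ◇¬p fails. ✗
7: no successors, so ◇¬p fails. ✗
— 1 world.
For □¬p:
1: successors {6}; ¬p there: 6:T. ✓
6: no successors, so □¬p holds vacuously. ✓
7: no successors, so □¬p holds vacuously. ✓
— 3 worlds.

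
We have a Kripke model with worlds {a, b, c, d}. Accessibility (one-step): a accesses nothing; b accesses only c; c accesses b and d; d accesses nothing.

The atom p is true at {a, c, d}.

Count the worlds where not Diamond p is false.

a: Diamond p is F. ✓
b: Diamond p is T. ✗
c: Diamond p is T. ✗
d: Diamond p is F. ✓
Satisfying worlds: {a, d}.
So not Diamond p fails at the other 2 worlds.

2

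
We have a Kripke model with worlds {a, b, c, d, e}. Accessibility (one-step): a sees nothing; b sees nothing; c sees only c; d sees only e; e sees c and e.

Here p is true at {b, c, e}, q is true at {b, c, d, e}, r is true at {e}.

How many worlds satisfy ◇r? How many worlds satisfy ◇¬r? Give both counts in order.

For ◇r:
a: no successors, so ◇r fails. ✗
b: no successors, so ◇r fails. ✗
c: successors {c}; r there: c:F. ✗
d: successors {e}; r there: e:T. ✓
e: successors {c, e}; r there: c:F, e:T. ✓
— 2 worlds.
For ◇¬r:
a: no successors, so ◇¬r fails. ✗
b: no successors, so ◇¬r fails. ✗
c: successors {c}; ¬r there: c:T. ✓
d: successors {e}; ¬r there: e:F. ✗
e: successors {c, e}; ¬r there: c:T, e:F. ✓
— 2 worlds.

2 and 2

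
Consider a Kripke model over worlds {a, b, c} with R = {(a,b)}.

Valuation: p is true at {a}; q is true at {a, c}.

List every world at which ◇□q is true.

{a}

a: successors {b}; □q there: b:T. ✓
b: no successors, so ◇□q fails. ✗
c: no successors, so ◇□q fails. ✗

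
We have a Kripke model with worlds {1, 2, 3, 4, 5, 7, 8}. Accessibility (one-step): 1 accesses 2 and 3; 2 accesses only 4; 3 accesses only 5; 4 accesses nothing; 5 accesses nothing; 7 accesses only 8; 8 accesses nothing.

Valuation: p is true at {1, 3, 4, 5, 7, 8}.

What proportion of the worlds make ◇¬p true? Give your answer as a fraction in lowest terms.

1/7

1: successors {2, 3}; ¬p there: 2:T, 3:F. ✓
2: successors {4}; ¬p there: 4:F. ✗
3: successors {5}; ¬p there: 5:F. ✗
4: no successors, so ◇¬p fails. ✗
5: no successors, so ◇¬p fails. ✗
7: successors {8}; ¬p there: 8:F. ✗
8: no successors, so ◇¬p fails. ✗
That's 1 of 7 worlds, so 1/7.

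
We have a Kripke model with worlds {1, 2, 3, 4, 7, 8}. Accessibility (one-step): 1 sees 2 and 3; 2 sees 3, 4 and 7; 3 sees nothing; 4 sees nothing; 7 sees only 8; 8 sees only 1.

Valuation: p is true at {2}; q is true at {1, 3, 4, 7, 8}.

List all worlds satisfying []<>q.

1: successors {2, 3}; <>q there: 2:T, 3:F. ✗
2: successors {3, 4, 7}; <>q there: 3:F, 4:F, 7:T. ✗
3: no successors, so []<>q holds vacuously. ✓
4: no successors, so []<>q holds vacuously. ✓
7: successors {8}; <>q there: 8:T. ✓
8: successors {1}; <>q there: 1:T. ✓

{3, 4, 7, 8}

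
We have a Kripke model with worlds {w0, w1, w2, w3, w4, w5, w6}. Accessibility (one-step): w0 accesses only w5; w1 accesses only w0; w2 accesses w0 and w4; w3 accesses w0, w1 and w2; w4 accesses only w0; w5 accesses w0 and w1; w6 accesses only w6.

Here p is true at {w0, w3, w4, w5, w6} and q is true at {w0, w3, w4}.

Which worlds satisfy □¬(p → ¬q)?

w0: successors {w5}; ¬(p → ¬q) there: w5:F. ✗
w1: successors {w0}; ¬(p → ¬q) there: w0:T. ✓
w2: successors {w0, w4}; ¬(p → ¬q) there: w0:T, w4:T. ✓
w3: successors {w0, w1, w2}; ¬(p → ¬q) there: w0:T, w1:F, w2:F. ✗
w4: successors {w0}; ¬(p → ¬q) there: w0:T. ✓
w5: successors {w0, w1}; ¬(p → ¬q) there: w0:T, w1:F. ✗
w6: successors {w6}; ¬(p → ¬q) there: w6:F. ✗

{w1, w2, w4}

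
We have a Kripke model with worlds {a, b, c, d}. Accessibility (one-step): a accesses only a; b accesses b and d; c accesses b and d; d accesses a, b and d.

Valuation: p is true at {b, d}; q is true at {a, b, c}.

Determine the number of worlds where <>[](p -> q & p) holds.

2

a: successors {a}; [](p -> q & p) there: a:T. ✓
b: successors {b, d}; [](p -> q & p) there: b:F, d:F. ✗
c: successors {b, d}; [](p -> q & p) there: b:F, d:F. ✗
d: successors {a, b, d}; [](p -> q & p) there: a:T, b:F, d:F. ✓
Satisfying worlds: {a, d}.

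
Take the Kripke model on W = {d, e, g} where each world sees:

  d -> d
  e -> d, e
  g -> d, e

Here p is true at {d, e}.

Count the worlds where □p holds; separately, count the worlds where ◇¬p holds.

3 and 0

For □p:
d: successors {d}; p there: d:T. ✓
e: successors {d, e}; p there: d:T, e:T. ✓
g: successors {d, e}; p there: d:T, e:T. ✓
— 3 worlds.
For ◇¬p:
d: successors {d}; ¬p there: d:F. ✗
e: successors {d, e}; ¬p there: d:F, e:F. ✗
g: successors {d, e}; ¬p there: d:F, e:F. ✗
— 0 worlds.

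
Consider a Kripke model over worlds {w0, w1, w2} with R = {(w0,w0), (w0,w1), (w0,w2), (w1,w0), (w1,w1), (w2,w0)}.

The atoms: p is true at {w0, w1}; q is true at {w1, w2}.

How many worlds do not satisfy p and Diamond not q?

1

w0: p is T, Diamond not q is T. ✓
w1: p is T, Diamond not q is T. ✓
w2: p is F, Diamond not q is T. ✗
Satisfying worlds: {w0, w1}.
So p and Diamond not q fails at the other 1 world.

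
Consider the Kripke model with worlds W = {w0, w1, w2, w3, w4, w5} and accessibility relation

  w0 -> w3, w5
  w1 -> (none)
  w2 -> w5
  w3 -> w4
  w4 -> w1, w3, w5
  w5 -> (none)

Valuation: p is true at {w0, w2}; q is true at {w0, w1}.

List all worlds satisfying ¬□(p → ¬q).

w0: □(p → ¬q) is T. ✗
w1: □(p → ¬q) is T. ✗
w2: □(p → ¬q) is T. ✗
w3: □(p → ¬q) is T. ✗
w4: □(p → ¬q) is T. ✗
w5: □(p → ¬q) is T. ✗

∅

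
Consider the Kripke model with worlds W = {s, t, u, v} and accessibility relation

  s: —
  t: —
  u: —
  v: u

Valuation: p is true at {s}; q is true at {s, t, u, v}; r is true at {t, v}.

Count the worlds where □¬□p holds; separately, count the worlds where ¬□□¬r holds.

3 and 0

For □¬□p:
s: no successors, so □¬□p holds vacuously. ✓
t: no successors, so □¬□p holds vacuously. ✓
u: no successors, so □¬□p holds vacuously. ✓
v: successors {u}; ¬□p there: u:F. ✗
— 3 worlds.
For ¬□□¬r:
s: □□¬r is T. ✗
t: □□¬r is T. ✗
u: □□¬r is T. ✗
v: □□¬r is T. ✗
— 0 worlds.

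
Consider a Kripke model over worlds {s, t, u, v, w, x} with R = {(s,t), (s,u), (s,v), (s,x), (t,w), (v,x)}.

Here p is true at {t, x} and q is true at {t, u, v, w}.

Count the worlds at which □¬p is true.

s: successors {t, u, v, x}; ¬p there: t:F, u:T, v:T, x:F. ✗
t: successors {w}; ¬p there: w:T. ✓
u: no successors, so □¬p holds vacuously. ✓
v: successors {x}; ¬p there: x:F. ✗
w: no successors, so □¬p holds vacuously. ✓
x: no successors, so □¬p holds vacuously. ✓
Satisfying worlds: {t, u, w, x}.

4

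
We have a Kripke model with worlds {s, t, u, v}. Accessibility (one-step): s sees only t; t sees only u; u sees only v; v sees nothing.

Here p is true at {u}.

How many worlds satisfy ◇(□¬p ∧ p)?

s: successors {t}; □¬p ∧ p there: t:F. ✗
t: successors {u}; □¬p ∧ p there: u:T. ✓
u: successors {v}; □¬p ∧ p there: v:F. ✗
v: no successors, so ◇(□¬p ∧ p) fails. ✗
Satisfying worlds: {t}.

1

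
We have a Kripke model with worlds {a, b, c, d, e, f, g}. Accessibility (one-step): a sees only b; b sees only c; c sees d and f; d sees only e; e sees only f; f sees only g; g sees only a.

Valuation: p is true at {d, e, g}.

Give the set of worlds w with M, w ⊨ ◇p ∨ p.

a: ◇p is F, p is F. ✗
b: ◇p is F, p is F. ✗
c: ◇p is T, p is F. ✓
d: ◇p is T, p is T. ✓
e: ◇p is F, p is T. ✓
f: ◇p is T, p is F. ✓
g: ◇p is F, p is T. ✓

{c, d, e, f, g}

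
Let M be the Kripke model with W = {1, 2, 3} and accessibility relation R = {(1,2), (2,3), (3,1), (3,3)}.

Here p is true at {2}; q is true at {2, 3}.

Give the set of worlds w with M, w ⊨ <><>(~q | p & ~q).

1: successors {2}; <>(~q | p & ~q) there: 2:F. ✗
2: successors {3}; <>(~q | p & ~q) there: 3:T. ✓
3: successors {1, 3}; <>(~q | p & ~q) there: 1:F, 3:T. ✓

{2, 3}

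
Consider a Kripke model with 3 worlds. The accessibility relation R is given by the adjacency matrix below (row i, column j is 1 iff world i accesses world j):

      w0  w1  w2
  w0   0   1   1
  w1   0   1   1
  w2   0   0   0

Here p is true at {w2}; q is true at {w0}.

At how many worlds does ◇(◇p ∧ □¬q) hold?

w0: successors {w1, w2}; ◇p ∧ □¬q there: w1:T, w2:F. ✓
w1: successors {w1, w2}; ◇p ∧ □¬q there: w1:T, w2:F. ✓
w2: no successors, so ◇(◇p ∧ □¬q) fails. ✗
Satisfying worlds: {w0, w1}.

2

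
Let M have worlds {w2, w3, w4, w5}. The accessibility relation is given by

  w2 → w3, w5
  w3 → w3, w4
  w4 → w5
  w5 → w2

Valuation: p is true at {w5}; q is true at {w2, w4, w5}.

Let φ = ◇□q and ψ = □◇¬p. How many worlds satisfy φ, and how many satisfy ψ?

For ◇□q:
w2: successors {w3, w5}; □q there: w3:F, w5:T. ✓
w3: successors {w3, w4}; □q there: w3:F, w4:T. ✓
w4: successors {w5}; □q there: w5:T. ✓
w5: successors {w2}; □q there: w2:F. ✗
— 3 worlds.
For □◇¬p:
w2: successors {w3, w5}; ◇¬p there: w3:T, w5:T. ✓
w3: successors {w3, w4}; ◇¬p there: w3:T, w4:F. ✗
w4: successors {w5}; ◇¬p there: w5:T. ✓
w5: successors {w2}; ◇¬p there: w2:T. ✓
— 3 worlds.

3 and 3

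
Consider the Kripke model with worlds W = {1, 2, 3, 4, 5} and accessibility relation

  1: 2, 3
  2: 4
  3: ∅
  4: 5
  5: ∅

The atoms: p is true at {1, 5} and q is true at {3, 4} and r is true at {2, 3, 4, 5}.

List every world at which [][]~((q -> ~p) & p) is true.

1: successors {2, 3}; []~((q -> ~p) & p) there: 2:T, 3:T. ✓
2: successors {4}; []~((q -> ~p) & p) there: 4:F. ✗
3: no successors, so [][]~((q -> ~p) & p) holds vacuously. ✓
4: successors {5}; []~((q -> ~p) & p) there: 5:T. ✓
5: no successors, so [][]~((q -> ~p) & p) holds vacuously. ✓

{1, 3, 4, 5}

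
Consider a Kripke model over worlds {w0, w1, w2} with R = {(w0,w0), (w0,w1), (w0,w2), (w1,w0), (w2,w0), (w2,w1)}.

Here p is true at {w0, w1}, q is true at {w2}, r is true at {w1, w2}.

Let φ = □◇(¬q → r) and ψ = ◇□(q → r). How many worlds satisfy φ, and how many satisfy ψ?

For □◇(¬q → r):
w0: successors {w0, w1, w2}; ◇(¬q → r) there: w0:T, w1:F, w2:T. ✗
w1: successors {w0}; ◇(¬q → r) there: w0:T. ✓
w2: successors {w0, w1}; ◇(¬q → r) there: w0:T, w1:F. ✗
— 1 world.
For ◇□(q → r):
w0: successors {w0, w1, w2}; □(q → r) there: w0:T, w1:T, w2:T. ✓
w1: successors {w0}; □(q → r) there: w0:T. ✓
w2: successors {w0, w1}; □(q → r) there: w0:T, w1:T. ✓
— 3 worlds.

1 and 3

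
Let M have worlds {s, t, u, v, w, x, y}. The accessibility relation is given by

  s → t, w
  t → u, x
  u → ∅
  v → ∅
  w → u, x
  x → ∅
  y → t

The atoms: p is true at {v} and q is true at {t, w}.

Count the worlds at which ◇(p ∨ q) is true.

s: successors {t, w}; p ∨ q there: t:T, w:T. ✓
t: successors {u, x}; p ∨ q there: u:F, x:F. ✗
u: no successors, so ◇(p ∨ q) fails. ✗
v: no successors, so ◇(p ∨ q) fails. ✗
w: successors {u, x}; p ∨ q there: u:F, x:F. ✗
x: no successors, so ◇(p ∨ q) fails. ✗
y: successors {t}; p ∨ q there: t:T. ✓
Satisfying worlds: {s, y}.

2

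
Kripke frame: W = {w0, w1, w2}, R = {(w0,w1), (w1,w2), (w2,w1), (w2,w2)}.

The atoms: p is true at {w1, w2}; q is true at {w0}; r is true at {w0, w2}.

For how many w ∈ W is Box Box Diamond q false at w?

w0: successors {w1}; Box Diamond q there: w1:F. ✗
w1: successors {w2}; Box Diamond q there: w2:F. ✗
w2: successors {w1, w2}; Box Diamond q there: w1:F, w2:F. ✗
Satisfying worlds: ∅.
So Box Box Diamond q fails at the other 3 worlds.

3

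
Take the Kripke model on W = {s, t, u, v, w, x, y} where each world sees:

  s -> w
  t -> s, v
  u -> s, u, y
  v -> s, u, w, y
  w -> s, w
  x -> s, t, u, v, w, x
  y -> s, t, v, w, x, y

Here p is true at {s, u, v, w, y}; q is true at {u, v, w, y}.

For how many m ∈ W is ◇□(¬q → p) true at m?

s: successors {w}; □(¬q → p) there: w:T. ✓
t: successors {s, v}; □(¬q → p) there: s:T, v:T. ✓
u: successors {s, u, y}; □(¬q → p) there: s:T, u:T, y:F. ✓
v: successors {s, u, w, y}; □(¬q → p) there: s:T, u:T, w:T, y:F. ✓
w: successors {s, w}; □(¬q → p) there: s:T, w:T. ✓
x: successors {s, t, u, v, w, x}; □(¬q → p) there: s:T, t:T, u:T, v:T, w:T, x:F. ✓
y: successors {s, t, v, w, x, y}; □(¬q → p) there: s:T, t:T, v:T, w:T, x:F, y:F. ✓
Satisfying worlds: {s, t, u, v, w, x, y}.

7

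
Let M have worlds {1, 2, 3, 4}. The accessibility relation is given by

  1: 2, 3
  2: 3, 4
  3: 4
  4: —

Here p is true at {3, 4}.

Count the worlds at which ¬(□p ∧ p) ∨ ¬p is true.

2

1: ¬(□p ∧ p) is T, ¬p is T. ✓
2: ¬(□p ∧ p) is T, ¬p is T. ✓
3: ¬(□p ∧ p) is F, ¬p is F. ✗
4: ¬(□p ∧ p) is F, ¬p is F. ✗
Satisfying worlds: {1, 2}.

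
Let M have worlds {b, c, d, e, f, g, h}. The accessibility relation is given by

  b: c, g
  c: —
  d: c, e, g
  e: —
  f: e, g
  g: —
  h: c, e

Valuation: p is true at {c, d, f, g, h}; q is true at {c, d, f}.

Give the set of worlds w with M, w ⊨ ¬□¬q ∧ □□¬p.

{b, d, h}

b: ¬□¬q is T, □□¬p is T. ✓
c: ¬□¬q is F, □□¬p is T. ✗
d: ¬□¬q is T, □□¬p is T. ✓
e: ¬□¬q is F, □□¬p is T. ✗
f: ¬□¬q is F, □□¬p is T. ✗
g: ¬□¬q is F, □□¬p is T. ✗
h: ¬□¬q is T, □□¬p is T. ✓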